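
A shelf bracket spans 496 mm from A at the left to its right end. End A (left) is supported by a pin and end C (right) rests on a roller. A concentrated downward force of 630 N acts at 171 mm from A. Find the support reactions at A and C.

A_x = 0, A_y = 412.8 N, C_y = 217.2 N

Taking moments about A: C_y·496 − 630·171 = 0 → C_y = 107730/496 = 217.198 ≈ 217.2 N.
ΣF_y = 0: A_y + 217.198 − 630 = 0 → A_y = 412.8 N.
ΣF_x = 0: no horizontal applied forces, so A_x = 0.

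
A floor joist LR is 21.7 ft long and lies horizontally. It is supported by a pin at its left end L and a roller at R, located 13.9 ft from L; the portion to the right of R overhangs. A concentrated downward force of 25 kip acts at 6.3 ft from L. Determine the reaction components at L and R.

L_x = 0, L_y = 13.67 kip, R_y = 11.33 kip

Moments about L: R_y·13.9 − 25·6.3 = 0 → R_y = 157.5/13.9 = 11.3309 ≈ 11.33 kip.
ΣF_y = 0: L_y + 11.3309 − 25 = 0 → L_y = 13.67 kip.
ΣF_x = 0: no horizontal applied forces, so L_x = 0.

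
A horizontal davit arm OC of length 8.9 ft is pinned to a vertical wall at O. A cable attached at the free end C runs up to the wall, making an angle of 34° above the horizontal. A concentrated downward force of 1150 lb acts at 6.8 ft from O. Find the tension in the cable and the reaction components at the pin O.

ΣM about O: T·sin34°·8.9 − 1150·6.8 = 0 → T = 7820/(8.9·0.559193) = 1571.29 ≈ 1571 lb.
ΣF_x = 0: O_x − T·cos34° = 0 → O_x = 1571.29 × 0.829038 = 1303 lb.
ΣF_y = 0: O_y + T·sin34° − 1150 = 0 → O_y = 1150 − 1571.29 × 0.559193 = 271.3 lb.

T = 1571 lb, O_x = 1303 lb, O_y = 271.3 lb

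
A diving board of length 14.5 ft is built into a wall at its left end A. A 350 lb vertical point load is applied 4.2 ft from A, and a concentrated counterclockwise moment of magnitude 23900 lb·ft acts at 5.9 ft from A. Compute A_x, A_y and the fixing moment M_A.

ΣF_x = 0: A_x = 0.
ΣF_y = 0: A_y − 350 = 0 → A_y = 350.0 lb.
ΣM about A: M_A − 350·4.2 + 23900 = 0 → M_A = -22430 lb·ft.

A_x = 0, A_y = 350.0 lb, M_A = -22430 lb·ft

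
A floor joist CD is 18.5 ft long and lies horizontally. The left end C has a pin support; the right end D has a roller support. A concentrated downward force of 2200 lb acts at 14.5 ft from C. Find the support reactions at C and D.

C_x = 0, C_y = 475.7 lb, D_y = 1724 lb

Taking moments about C: D_y·18.5 − 2200·14.5 = 0 → D_y = 31900/18.5 = 1724.32 ≈ 1724 lb.
ΣF_y = 0: C_y + 1724.32 − 2200 = 0 → C_y = 475.7 lb.
ΣF_x = 0: no horizontal applied forces, so C_x = 0.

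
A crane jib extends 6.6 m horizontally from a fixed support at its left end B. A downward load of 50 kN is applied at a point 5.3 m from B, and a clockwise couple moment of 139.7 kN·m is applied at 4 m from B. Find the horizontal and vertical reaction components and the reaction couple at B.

B_x = 0, B_y = 50.00 kN, M_B = 404.7 kN·m

ΣF_x = 0: B_x = 0.
ΣF_y = 0: B_y − 50 = 0 → B_y = 50.00 kN.
ΣM about B: M_B − 50·5.3 − 139.7 = 0 → M_B = 404.7 kN·m.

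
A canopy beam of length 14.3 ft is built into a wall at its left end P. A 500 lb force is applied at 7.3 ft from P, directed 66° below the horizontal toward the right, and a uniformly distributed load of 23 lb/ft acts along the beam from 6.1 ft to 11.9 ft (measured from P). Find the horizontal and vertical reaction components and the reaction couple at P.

Resultant of the distributed load: 23 × 5.8 = 133.4 lb at 9 ft from P.
ΣF_x = 0: P_x + 500·cos66° = 0 → P_x = -203.4 lb.
ΣF_y = 0: P_y − 500·sin66° − 23·5.8 = 0 → P_y = 590.2 lb.
ΣM about P: M_P − 500·sin66°·7.3 − (23·5.8)·9 = 0 → M_P = 4535 lb·ft.

P_x = -203.4 lb, P_y = 590.2 lb, M_P = 4535 lb·ft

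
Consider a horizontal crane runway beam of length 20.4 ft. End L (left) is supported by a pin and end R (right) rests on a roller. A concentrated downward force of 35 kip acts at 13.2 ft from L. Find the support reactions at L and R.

L_x = 0, L_y = 12.35 kip, R_y = 22.65 kip

Taking moments about L: R_y·20.4 − 35·13.2 = 0 → R_y = 462/20.4 = 22.6471 ≈ 22.65 kip.
ΣF_y = 0: L_y + 22.6471 − 35 = 0 → L_y = 12.35 kip.
ΣF_x = 0: no horizontal applied forces, so L_x = 0.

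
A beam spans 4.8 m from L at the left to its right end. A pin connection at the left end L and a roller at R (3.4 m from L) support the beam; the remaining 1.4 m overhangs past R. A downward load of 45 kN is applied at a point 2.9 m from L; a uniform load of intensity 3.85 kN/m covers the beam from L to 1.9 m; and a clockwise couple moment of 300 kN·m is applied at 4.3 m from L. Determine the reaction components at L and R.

Resultant of the distributed load: 3.85 × 1.9 = 7.315 kN at 0.95 m from L.
Taking moments about L: R_y·3.4 − 45·2.9 − (3.85·1.9)·0.95 − 300 = 0 → R_y = 437.44925/3.4 = 128.662 ≈ 128.7 kN.
ΣF_y = 0: L_y + 128.662 − 45 − 3.85·1.9 = 0 → L_y = -76.35 kN.
ΣF_x = 0: no horizontal applied forces, so L_x = 0.

L_x = 0, L_y = -76.35 kN, R_y = 128.7 kN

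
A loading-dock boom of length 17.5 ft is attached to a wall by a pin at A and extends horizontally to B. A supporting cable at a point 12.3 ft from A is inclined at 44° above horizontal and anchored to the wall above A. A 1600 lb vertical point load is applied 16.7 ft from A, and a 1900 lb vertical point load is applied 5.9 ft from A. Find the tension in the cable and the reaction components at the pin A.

ΣM about A: T·sin44°·12.3 − 1600·16.7 − 1900·5.9 = 0 → T = 37930/(12.3·0.694658) = 4439.22 ≈ 4439 lb.
ΣF_x = 0: A_x − T·cos44° = 0 → A_x = 4439.22 × 0.71934 = 3193 lb.
ΣF_y = 0: A_y + T·sin44° − 1600 − 1900 = 0 → A_y = 3500 − 4439.22 × 0.694658 = 416.3 lb.

T = 4439 lb, A_x = 3193 lb, A_y = 416.3 lb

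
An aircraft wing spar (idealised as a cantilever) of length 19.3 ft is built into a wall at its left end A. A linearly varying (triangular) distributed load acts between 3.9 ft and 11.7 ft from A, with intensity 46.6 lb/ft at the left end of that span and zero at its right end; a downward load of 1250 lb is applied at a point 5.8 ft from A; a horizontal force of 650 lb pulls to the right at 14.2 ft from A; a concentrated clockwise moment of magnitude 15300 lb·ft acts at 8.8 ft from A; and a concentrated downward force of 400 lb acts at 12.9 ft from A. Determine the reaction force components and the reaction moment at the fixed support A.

Resultant of the triangular load: ½ × 46.6 × 7.8 = 181.74 lb, acting at 6.5 ft from A (one-third of the span from the peak).
ΣF_x = 0: A_x + 650 = 0 → A_x = -650.0 lb.
ΣF_y = 0: A_y − ½·46.6·7.8 − 1250 − 400 = 0 → A_y = 1832 lb.
ΣM about A: M_A − (½·46.6·7.8)·6.5 − 1250·5.8 − 15300 − 400·12.9 = 0 → M_A = 28890 lb·ft.

A_x = -650.0 lb, A_y = 1832 lb, M_A = 28890 lb·ft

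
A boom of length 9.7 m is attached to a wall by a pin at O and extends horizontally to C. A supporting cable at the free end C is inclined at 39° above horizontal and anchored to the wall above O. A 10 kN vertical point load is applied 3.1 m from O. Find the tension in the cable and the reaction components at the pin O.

T = 5.078 kN, O_x = 3.947 kN, O_y = 6.804 kN

ΣM about O: T·sin39°·9.7 − 10·3.1 = 0 → T = 31/(9.7·0.62932) = 5.0783 ≈ 5.078 kN.
ΣF_x = 0: O_x − T·cos39° = 0 → O_x = 5.0783 × 0.777146 = 3.947 kN.
ΣF_y = 0: O_y + T·sin39° − 10 = 0 → O_y = 10 − 5.0783 × 0.62932 = 6.804 kN.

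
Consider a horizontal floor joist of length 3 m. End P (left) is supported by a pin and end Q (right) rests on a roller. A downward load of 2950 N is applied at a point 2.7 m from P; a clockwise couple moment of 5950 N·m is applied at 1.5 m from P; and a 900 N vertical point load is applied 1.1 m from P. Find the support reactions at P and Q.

ΣM about P: Q_y·3 − 2950·2.7 − 5950 − 900·1.1 = 0 → Q_y = 14905/3 = 4968.33 ≈ 4968 N.
ΣF_y = 0: P_y + 4968.33 − 2950 − 900 = 0 → P_y = -1118 N.
ΣF_x = 0: no horizontal applied forces, so P_x = 0.

P_x = 0, P_y = -1118 N, Q_y = 4968 N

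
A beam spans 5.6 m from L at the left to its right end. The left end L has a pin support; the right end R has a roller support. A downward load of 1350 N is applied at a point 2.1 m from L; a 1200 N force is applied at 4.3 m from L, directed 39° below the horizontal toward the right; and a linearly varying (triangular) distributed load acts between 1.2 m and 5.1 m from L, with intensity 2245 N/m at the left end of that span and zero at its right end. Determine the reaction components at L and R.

L_x = -932.6 N, L_y = 3442 N, R_y = 3040 N

Resultant of the triangular load: ½ × 2245 × 3.9 = 4377.75 N, acting at 2.5 m from L (one-third of the span from the peak).
Moments about L: R_y·5.6 − 1350·2.1 − 1200·sin39°·4.3 − (½·2245·3.9)·2.5 = 0 → R_y = 17026.7/5.6 = 3040.48 ≈ 3040 N.
ΣF_y = 0: L_y + 3040.48 − 1350 − 1200·sin39° − ½·2245·3.9 = 0 → L_y = 3442 N.
ΣF_x = 0: L_x + 1200·cos39° = 0 → L_x = -932.6 N.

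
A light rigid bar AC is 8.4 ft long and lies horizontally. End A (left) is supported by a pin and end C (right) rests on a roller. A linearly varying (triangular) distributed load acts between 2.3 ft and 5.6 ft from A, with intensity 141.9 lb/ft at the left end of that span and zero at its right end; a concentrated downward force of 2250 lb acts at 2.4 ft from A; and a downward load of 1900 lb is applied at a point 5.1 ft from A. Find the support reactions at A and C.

A_x = 0, A_y = 2493 lb, C_y = 1891 lb

Resultant of the triangular load: ½ × 141.9 × 3.3 = 234.135 lb, acting at 3.4 ft from A (one-third of the span from the peak).
ΣM about A: C_y·8.4 − (½·141.9·3.3)·3.4 − 2250·2.4 − 1900·5.1 = 0 → C_y = 15886.059/8.4 = 1891.2 ≈ 1891 lb.
ΣF_y = 0: A_y + 1891.2 − ½·141.9·3.3 − 2250 − 1900 = 0 → A_y = 2493 lb.
ΣF_x = 0: no horizontal applied forces, so A_x = 0.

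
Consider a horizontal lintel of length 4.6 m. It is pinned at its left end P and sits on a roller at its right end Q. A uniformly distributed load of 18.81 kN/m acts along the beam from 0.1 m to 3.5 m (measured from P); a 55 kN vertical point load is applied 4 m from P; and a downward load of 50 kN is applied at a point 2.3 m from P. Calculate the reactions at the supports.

Resultant of the distributed load: 18.81 × 3.4 = 63.954 kN at 1.8 m from P.
Moments about P: Q_y·4.6 − (18.81·3.4)·1.8 − 55·4 − 50·2.3 = 0 → Q_y = 450.1172/4.6 = 97.8516 ≈ 97.85 kN.
ΣF_y = 0: P_y + 97.8516 − 18.81·3.4 − 55 − 50 = 0 → P_y = 71.10 kN.
ΣF_x = 0: no horizontal applied forces, so P_x = 0.

P_x = 0, P_y = 71.10 kN, Q_y = 97.85 kN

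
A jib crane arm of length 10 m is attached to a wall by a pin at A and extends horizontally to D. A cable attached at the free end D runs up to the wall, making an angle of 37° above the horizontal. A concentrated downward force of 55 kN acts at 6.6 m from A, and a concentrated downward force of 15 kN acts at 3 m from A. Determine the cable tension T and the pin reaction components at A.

ΣM about A: T·sin37°·10 − 55·6.6 − 15·3 = 0 → T = 408/(10·0.601815) = 67.7949 ≈ 67.79 kN.
ΣF_x = 0: A_x − T·cos37° = 0 → A_x = 67.7949 × 0.798636 = 54.14 kN.
ΣF_y = 0: A_y + T·sin37° − 55 − 15 = 0 → A_y = 70 − 67.7949 × 0.601815 = 29.20 kN.

T = 67.79 kN, A_x = 54.14 kN, A_y = 29.20 kN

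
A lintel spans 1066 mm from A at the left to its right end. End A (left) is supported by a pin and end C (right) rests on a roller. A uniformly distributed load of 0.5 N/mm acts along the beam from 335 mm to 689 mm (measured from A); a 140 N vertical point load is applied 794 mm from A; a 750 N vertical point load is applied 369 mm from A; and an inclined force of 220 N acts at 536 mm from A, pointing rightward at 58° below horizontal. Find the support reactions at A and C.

A_x = -116.6 N, A_y = 710.9 N, C_y = 542.7 N

Resultant of the distributed load: 0.5 × 354 = 177 N at 512 mm from A.
Moments about A: C_y·1066 − (0.5·354)·512 − 140·794 − 750·369 − 220·sin58°·536 = 0 → C_y = 578536/1066 = 542.717 ≈ 542.7 N.
ΣF_y = 0: A_y + 542.717 − 0.5·354 − 140 − 750 − 220·sin58° = 0 → A_y = 710.9 N.
ΣF_x = 0: A_x + 220·cos58° = 0 → A_x = -116.6 N.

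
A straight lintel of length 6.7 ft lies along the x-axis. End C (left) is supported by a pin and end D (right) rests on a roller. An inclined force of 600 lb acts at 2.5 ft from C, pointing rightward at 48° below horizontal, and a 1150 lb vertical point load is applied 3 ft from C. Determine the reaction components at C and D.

C_x = -401.5 lb, C_y = 914.6 lb, D_y = 681.3 lb

ΣM about C: D_y·6.7 − 600·sin48°·2.5 − 1150·3 = 0 → D_y = 4564.72/6.7 = 681.301 ≈ 681.3 lb.
ΣF_y = 0: C_y + 681.301 − 600·sin48° − 1150 = 0 → C_y = 914.6 lb.
ΣF_x = 0: C_x + 600·cos48° = 0 → C_x = -401.5 lb.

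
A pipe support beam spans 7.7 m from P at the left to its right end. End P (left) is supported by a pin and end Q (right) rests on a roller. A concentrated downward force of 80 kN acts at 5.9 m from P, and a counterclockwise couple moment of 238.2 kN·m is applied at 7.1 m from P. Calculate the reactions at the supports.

P_x = 0, P_y = 49.64 kN, Q_y = 30.36 kN

Taking moments about P: Q_y·7.7 − 80·5.9 + 238.2 = 0 → Q_y = 233.8/7.7 = 30.3636 ≈ 30.36 kN.
ΣF_y = 0: P_y + 30.3636 − 80 = 0 → P_y = 49.64 kN.
ΣF_x = 0: no horizontal applied forces, so P_x = 0.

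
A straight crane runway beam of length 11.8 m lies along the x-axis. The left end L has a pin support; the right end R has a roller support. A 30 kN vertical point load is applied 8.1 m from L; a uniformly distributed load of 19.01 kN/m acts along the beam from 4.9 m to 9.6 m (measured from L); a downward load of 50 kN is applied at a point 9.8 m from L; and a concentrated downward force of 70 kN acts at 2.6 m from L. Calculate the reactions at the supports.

L_x = 0, L_y = 106.9 kN, R_y = 132.4 kN

Resultant of the distributed load: 19.01 × 4.7 = 89.347 kN at 7.25 m from L.
ΣM about L: R_y·11.8 − 30·8.1 − (19.01·4.7)·7.25 − 50·9.8 − 70·2.6 = 0 → R_y = 1562.76575/11.8 = 132.438 ≈ 132.4 kN.
ΣF_y = 0: L_y + 132.438 − 30 − 19.01·4.7 − 50 − 70 = 0 → L_y = 106.9 kN.
ΣF_x = 0: no horizontal applied forces, so L_x = 0.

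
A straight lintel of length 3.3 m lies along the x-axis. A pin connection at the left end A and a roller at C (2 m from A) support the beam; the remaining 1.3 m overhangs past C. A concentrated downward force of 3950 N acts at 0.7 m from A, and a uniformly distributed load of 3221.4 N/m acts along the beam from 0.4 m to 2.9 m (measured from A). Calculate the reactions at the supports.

A_x = 0, A_y = 3977 N, C_y = 8027 N

Resultant of the distributed load: 3221.4 × 2.5 = 8053.5 N at 1.65 m from A.
ΣM about A: C_y·2 − 3950·0.7 − (3221.4·2.5)·1.65 = 0 → C_y = 16053.275/2 = 8026.64 ≈ 8027 N.
ΣF_y = 0: A_y + 8026.64 − 3950 − 3221.4·2.5 = 0 → A_y = 3977 N.
ΣF_x = 0: no horizontal applied forces, so A_x = 0.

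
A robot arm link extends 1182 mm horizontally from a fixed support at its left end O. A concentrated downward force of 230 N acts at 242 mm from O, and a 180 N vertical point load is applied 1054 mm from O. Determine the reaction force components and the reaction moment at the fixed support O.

O_x = 0, O_y = 410.0 N, M_O = 245400 N·mm

ΣF_x = 0: O_x = 0.
ΣF_y = 0: O_y − 230 − 180 = 0 → O_y = 410.0 N.
ΣM about O: M_O − 230·242 − 180·1054 = 0 → M_O = 245400 N·mm.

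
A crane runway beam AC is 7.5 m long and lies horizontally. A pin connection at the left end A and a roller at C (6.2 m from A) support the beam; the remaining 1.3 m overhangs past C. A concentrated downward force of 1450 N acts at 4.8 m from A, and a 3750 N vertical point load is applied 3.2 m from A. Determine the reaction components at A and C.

A_x = 0, A_y = 2142 N, C_y = 3058 N

ΣM about A: C_y·6.2 − 1450·4.8 − 3750·3.2 = 0 → C_y = 18960/6.2 = 3058.06 ≈ 3058 N.
ΣF_y = 0: A_y + 3058.06 − 1450 − 3750 = 0 → A_y = 2142 N.
ΣF_x = 0: no horizontal applied forces, so A_x = 0.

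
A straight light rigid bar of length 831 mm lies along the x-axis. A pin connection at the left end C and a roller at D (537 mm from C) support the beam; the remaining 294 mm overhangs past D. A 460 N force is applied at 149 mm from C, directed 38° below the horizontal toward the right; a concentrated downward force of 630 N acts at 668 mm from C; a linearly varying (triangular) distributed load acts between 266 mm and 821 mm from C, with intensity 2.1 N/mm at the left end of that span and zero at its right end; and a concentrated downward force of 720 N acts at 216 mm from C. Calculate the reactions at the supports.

Resultant of the triangular load: ½ × 2.1 × 555 = 582.75 N, acting at 451 mm from C (one-third of the span from the peak).
ΣM about C: D_y·537 − 460·sin38°·149 − 630·668 − (½·2.1·555)·451 − 720·216 = 0 → D_y = 881378/537 = 1641.3 ≈ 1641 N.
ΣF_y = 0: C_y + 1641.3 − 460·sin38° − 630 − ½·2.1·555 − 720 = 0 → C_y = 574.7 N.
ΣF_x = 0: C_x + 460·cos38° = 0 → C_x = -362.5 N.

C_x = -362.5 N, C_y = 574.7 N, D_y = 1641 N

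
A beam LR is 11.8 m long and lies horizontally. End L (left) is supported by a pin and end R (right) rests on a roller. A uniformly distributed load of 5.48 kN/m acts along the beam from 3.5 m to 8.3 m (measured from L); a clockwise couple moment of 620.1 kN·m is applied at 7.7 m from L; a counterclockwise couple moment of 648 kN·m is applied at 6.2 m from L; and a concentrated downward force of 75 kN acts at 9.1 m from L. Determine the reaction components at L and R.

Resultant of the distributed load: 5.48 × 4.8 = 26.304 kN at 5.9 m from L.
ΣM about L: R_y·11.8 − (5.48·4.8)·5.9 − 620.1 + 648 − 75·9.1 = 0 → R_y = 809.7936/11.8 = 68.6266 ≈ 68.63 kN.
ΣF_y = 0: L_y + 68.6266 − 5.48·4.8 − 75 = 0 → L_y = 32.68 kN.
ΣF_x = 0: no horizontal applied forces, so L_x = 0.

L_x = 0, L_y = 32.68 kN, R_y = 68.63 kN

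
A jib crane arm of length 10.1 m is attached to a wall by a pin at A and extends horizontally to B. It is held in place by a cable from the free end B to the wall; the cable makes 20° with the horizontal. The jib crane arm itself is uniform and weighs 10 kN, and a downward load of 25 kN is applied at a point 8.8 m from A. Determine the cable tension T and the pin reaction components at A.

ΣM about A: T·sin20°·10.1 − 10·5.05 − 25·8.8 = 0 → T = 270.5/(10.1·0.34202) = 78.3059 ≈ 78.31 kN.
ΣF_x = 0: A_x − T·cos20° = 0 → A_x = 78.3059 × 0.939693 = 73.58 kN.
ΣF_y = 0: A_y + T·sin20° − 10 − 25 = 0 → A_y = 35 − 78.3059 × 0.34202 = 8.218 kN.

T = 78.31 kN, A_x = 73.58 kN, A_y = 8.218 kN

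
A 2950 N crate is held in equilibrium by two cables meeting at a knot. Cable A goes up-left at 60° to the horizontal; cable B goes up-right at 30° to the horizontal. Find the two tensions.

ΣF_x = 0: −T_A·cos60° + T_B·cos30° = 0 → T_B = 0.57735·T_A.
ΣF_y = 0: T_A·sin60° + T_B·sin30° = 2950.
Substitute: T_A·(0.866025 + 0.57735·0.5) = 2950 → T_A = 2554.78 ≈ 2555 N.
Then T_B = 0.57735 × 2554.78 = 1475 N.

T_A = 2555 N, T_B = 1475 N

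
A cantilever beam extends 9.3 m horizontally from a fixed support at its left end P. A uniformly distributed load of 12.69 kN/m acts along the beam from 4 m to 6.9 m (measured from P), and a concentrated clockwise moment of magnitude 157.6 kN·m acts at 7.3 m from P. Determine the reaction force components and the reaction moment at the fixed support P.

P_x = 0, P_y = 36.80 kN, M_P = 358.2 kN·m

Resultant of the distributed load: 12.69 × 2.9 = 36.801 kN at 5.45 m from P.
ΣF_x = 0: P_x = 0.
ΣF_y = 0: P_y − 12.69·2.9 = 0 → P_y = 36.80 kN.
ΣM about P: M_P − (12.69·2.9)·5.45 − 157.6 = 0 → M_P = 358.2 kN·m.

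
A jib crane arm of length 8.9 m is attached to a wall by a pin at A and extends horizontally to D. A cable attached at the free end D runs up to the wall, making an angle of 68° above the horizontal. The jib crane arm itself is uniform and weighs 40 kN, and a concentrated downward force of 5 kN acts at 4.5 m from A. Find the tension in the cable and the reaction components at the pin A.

ΣM about A: T·sin68°·8.9 − 40·4.45 − 5·4.5 = 0 → T = 200.5/(8.9·0.927184) = 24.2973 ≈ 24.30 kN.
ΣF_x = 0: A_x − T·cos68° = 0 → A_x = 24.2973 × 0.374607 = 9.102 kN.
ΣF_y = 0: A_y + T·sin68° − 40 − 5 = 0 → A_y = 45 − 24.2973 × 0.927184 = 22.47 kN.

T = 24.30 kN, A_x = 9.102 kN, A_y = 22.47 kN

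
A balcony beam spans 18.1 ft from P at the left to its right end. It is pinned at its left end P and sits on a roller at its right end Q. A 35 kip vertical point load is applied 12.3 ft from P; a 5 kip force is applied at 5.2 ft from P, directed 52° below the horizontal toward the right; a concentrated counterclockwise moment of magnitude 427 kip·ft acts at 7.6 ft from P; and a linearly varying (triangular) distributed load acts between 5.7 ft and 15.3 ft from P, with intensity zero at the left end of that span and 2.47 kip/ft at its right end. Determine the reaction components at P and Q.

P_x = -3.078 kip, P_y = 41.54 kip, Q_y = 9.251 kip

Resultant of the triangular load: ½ × 2.47 × 9.6 = 11.856 kip, acting at 12.1 ft from P (one-third of the span from the peak).
Moments about P: Q_y·18.1 − 35·12.3 − 5·sin52°·5.2 + 427 − (½·2.47·9.6)·12.1 = 0 → Q_y = 167.446/18.1 = 9.25116 ≈ 9.251 kip.
ΣF_y = 0: P_y + 9.25116 − 35 − 5·sin52° − ½·2.47·9.6 = 0 → P_y = 41.54 kip.
ΣF_x = 0: P_x + 5·cos52° = 0 → P_x = -3.078 kip.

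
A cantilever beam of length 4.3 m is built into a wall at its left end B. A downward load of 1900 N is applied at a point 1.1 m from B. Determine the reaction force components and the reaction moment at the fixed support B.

ΣF_x = 0: B_x = 0.
ΣF_y = 0: B_y − 1900 = 0 → B_y = 1900 N.
ΣM about B: M_B − 1900·1.1 = 0 → M_B = 2090 N·m.

B_x = 0, B_y = 1900 N, M_B = 2090 N·m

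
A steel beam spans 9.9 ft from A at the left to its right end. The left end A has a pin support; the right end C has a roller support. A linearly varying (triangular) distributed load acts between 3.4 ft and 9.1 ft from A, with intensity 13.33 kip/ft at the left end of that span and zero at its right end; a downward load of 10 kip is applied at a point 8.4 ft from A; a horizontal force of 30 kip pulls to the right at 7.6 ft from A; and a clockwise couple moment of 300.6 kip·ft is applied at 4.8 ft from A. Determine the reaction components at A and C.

A_x = -30.00 kip, A_y = -11.20 kip, C_y = 59.19 kip

Resultant of the triangular load: ½ × 13.33 × 5.7 = 37.9905 kip, acting at 5.3 ft from A (one-third of the span from the peak).
ΣM about A: C_y·9.9 − (½·13.33·5.7)·5.3 − 10·8.4 − 300.6 = 0 → C_y = 585.94965/9.9 = 59.1868 ≈ 59.19 kip.
ΣF_y = 0: A_y + 59.1868 − ½·13.33·5.7 − 10 = 0 → A_y = -11.20 kip.
ΣF_x = 0: A_x + 30 = 0 → A_x = -30.00 kip.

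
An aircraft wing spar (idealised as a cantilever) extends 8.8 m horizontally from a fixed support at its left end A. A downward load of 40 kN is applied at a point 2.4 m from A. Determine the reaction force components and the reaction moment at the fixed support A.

A_x = 0, A_y = 40.00 kN, M_A = 96.00 kN·m

ΣF_x = 0: A_x = 0.
ΣF_y = 0: A_y − 40 = 0 → A_y = 40.00 kN.
ΣM about A: M_A − 40·2.4 = 0 → M_A = 96.00 kN·m.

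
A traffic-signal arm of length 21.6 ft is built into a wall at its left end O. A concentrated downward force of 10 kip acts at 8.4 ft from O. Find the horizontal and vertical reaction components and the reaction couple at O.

O_x = 0, O_y = 10.00 kip, M_O = 84.00 kip·ft

ΣF_x = 0: O_x = 0.
ΣF_y = 0: O_y − 10 = 0 → O_y = 10.00 kip.
ΣM about O: M_O − 10·8.4 = 0 → M_O = 84.00 kip·ft.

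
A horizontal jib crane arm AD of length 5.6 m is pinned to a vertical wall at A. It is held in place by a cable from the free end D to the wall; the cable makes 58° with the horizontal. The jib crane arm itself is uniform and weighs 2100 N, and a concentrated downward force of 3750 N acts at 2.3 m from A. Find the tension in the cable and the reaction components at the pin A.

ΣM about A: T·sin58°·5.6 − 2100·2.8 − 3750·2.3 = 0 → T = 14505/(5.6·0.848048) = 3054.28 ≈ 3054 N.
ΣF_x = 0: A_x − T·cos58° = 0 → A_x = 3054.28 × 0.529919 = 1619 N.
ΣF_y = 0: A_y + T·sin58° − 2100 − 3750 = 0 → A_y = 5850 − 3054.28 × 0.848048 = 3260 N.

T = 3054 N, A_x = 1619 N, A_y = 3260 N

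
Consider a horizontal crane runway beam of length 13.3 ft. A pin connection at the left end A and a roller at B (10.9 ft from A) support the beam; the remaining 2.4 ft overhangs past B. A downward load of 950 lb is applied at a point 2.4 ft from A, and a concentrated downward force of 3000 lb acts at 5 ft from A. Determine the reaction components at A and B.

Moments about A: B_y·10.9 − 950·2.4 − 3000·5 = 0 → B_y = 17280/10.9 = 1585.32 ≈ 1585 lb.
ΣF_y = 0: A_y + 1585.32 − 950 − 3000 = 0 → A_y = 2365 lb.
ΣF_x = 0: no horizontal applied forces, so A_x = 0.

A_x = 0, A_y = 2365 lb, B_y = 1585 lb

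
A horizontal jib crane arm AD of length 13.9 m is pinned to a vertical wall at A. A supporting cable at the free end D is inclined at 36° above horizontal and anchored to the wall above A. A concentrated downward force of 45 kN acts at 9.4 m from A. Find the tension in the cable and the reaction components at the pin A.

ΣM about A: T·sin36°·13.9 − 45·9.4 = 0 → T = 423/(13.9·0.587785) = 51.7734 ≈ 51.77 kN.
ΣF_x = 0: A_x − T·cos36° = 0 → A_x = 51.7734 × 0.809017 = 41.89 kN.
ΣF_y = 0: A_y + T·sin36° − 45 = 0 → A_y = 45 − 51.7734 × 0.587785 = 14.57 kN.

T = 51.77 kN, A_x = 41.89 kN, A_y = 14.57 kN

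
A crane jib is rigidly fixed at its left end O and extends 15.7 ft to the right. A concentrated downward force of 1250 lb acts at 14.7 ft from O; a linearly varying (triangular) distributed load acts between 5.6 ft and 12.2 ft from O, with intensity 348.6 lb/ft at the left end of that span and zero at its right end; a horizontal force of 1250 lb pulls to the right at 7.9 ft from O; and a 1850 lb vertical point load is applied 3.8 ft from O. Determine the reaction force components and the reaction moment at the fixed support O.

Resultant of the triangular load: ½ × 348.6 × 6.6 = 1150.38 lb, acting at 7.8 ft from O (one-third of the span from the peak).
ΣF_x = 0: O_x + 1250 = 0 → O_x = -1250 lb.
ΣF_y = 0: O_y − 1250 − ½·348.6·6.6 − 1850 = 0 → O_y = 4250 lb.
ΣM about O: M_O − 1250·14.7 − (½·348.6·6.6)·7.8 − 1850·3.8 = 0 → M_O = 34380 lb·ft.

O_x = -1250 lb, O_y = 4250 lb, M_O = 34380 lb·ft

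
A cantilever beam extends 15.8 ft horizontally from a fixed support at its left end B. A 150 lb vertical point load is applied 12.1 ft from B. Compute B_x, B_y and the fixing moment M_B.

ΣF_x = 0: B_x = 0.
ΣF_y = 0: B_y − 150 = 0 → B_y = 150.0 lb.
ΣM about B: M_B − 150·12.1 = 0 → M_B = 1815 lb·ft.

B_x = 0, B_y = 150.0 lb, M_B = 1815 lb·ft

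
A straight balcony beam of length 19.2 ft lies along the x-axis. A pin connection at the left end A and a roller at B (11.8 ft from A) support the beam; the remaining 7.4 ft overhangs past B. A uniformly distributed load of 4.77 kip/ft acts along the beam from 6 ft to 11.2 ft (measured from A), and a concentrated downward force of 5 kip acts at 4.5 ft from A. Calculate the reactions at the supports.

Resultant of the distributed load: 4.77 × 5.2 = 24.804 kip at 8.6 ft from A.
Taking moments about A: B_y·11.8 − (4.77·5.2)·8.6 − 5·4.5 = 0 → B_y = 235.8144/11.8 = 19.9843 ≈ 19.98 kip.
ΣF_y = 0: A_y + 19.9843 − 4.77·5.2 − 5 = 0 → A_y = 9.820 kip.
ΣF_x = 0: no horizontal applied forces, so A_x = 0.

A_x = 0, A_y = 9.820 kip, B_y = 19.98 kip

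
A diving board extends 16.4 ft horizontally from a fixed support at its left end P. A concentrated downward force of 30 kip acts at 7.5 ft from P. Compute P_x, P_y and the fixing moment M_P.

P_x = 0, P_y = 30.00 kip, M_P = 225.0 kip·ft

ΣF_x = 0: P_x = 0.
ΣF_y = 0: P_y − 30 = 0 → P_y = 30.00 kip.
ΣM about P: M_P − 30·7.5 = 0 → M_P = 225.0 kip·ft.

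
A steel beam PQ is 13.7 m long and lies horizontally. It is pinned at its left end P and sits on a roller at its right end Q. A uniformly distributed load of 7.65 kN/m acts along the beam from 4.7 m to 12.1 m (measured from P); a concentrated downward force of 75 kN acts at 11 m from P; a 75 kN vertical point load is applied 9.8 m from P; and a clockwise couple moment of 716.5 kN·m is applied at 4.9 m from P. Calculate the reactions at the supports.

Resultant of the distributed load: 7.65 × 7.4 = 56.61 kN at 8.4 m from P.
ΣM about P: Q_y·13.7 − (7.65·7.4)·8.4 − 75·11 − 75·9.8 − 716.5 = 0 → Q_y = 2752.024/13.7 = 200.878 ≈ 200.9 kN.
ΣF_y = 0: P_y + 200.878 − 7.65·7.4 − 75 − 75 = 0 → P_y = 5.732 kN.
ΣF_x = 0: no horizontal applied forces, so P_x = 0.

P_x = 0, P_y = 5.732 kN, Q_y = 200.9 kN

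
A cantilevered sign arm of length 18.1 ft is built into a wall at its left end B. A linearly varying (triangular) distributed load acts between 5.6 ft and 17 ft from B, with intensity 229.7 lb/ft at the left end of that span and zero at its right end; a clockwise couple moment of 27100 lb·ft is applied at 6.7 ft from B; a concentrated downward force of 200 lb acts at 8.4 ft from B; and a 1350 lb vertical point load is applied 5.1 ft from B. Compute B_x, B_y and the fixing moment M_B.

B_x = 0, B_y = 2859 lb, M_B = 47970 lb·ft

Resultant of the triangular load: ½ × 229.7 × 11.4 = 1309.29 lb, acting at 9.4 ft from B (one-third of the span from the peak).
ΣF_x = 0: B_x = 0.
ΣF_y = 0: B_y − ½·229.7·11.4 − 200 − 1350 = 0 → B_y = 2859 lb.
ΣM about B: M_B − (½·229.7·11.4)·9.4 − 27100 − 200·8.4 − 1350·5.1 = 0 → M_B = 47970 lb·ft.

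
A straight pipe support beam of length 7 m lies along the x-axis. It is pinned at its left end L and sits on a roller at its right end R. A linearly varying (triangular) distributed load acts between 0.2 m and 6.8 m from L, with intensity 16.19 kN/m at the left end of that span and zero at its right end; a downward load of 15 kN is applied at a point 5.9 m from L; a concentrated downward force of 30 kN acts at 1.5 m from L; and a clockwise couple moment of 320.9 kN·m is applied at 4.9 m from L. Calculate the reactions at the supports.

Resultant of the triangular load: ½ × 16.19 × 6.6 = 53.427 kN, acting at 2.4 m from L (one-third of the span from the peak).
Taking moments about L: R_y·7 − (½·16.19·6.6)·2.4 − 15·5.9 − 30·1.5 − 320.9 = 0 → R_y = 582.6248/7 = 83.2321 ≈ 83.23 kN.
ΣF_y = 0: L_y + 83.2321 − ½·16.19·6.6 − 15 − 30 = 0 → L_y = 15.19 kN.
ΣF_x = 0: no horizontal applied forces, so L_x = 0.

L_x = 0, L_y = 15.19 kN, R_y = 83.23 kN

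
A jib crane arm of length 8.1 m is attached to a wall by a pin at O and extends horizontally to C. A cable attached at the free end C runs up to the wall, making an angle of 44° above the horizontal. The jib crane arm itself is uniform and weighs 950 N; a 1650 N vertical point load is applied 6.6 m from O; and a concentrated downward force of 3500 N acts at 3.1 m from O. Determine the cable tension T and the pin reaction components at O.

T = 4547 N, O_x = 3271 N, O_y = 2941 N

ΣM about O: T·sin44°·8.1 − 950·4.05 − 1650·6.6 − 3500·3.1 = 0 → T = 25587.5/(8.1·0.694658) = 4547.49 ≈ 4547 N.
ΣF_x = 0: O_x − T·cos44° = 0 → O_x = 4547.49 × 0.71934 = 3271 N.
ΣF_y = 0: O_y + T·sin44° − 950 − 1650 − 3500 = 0 → O_y = 6100 − 4547.49 × 0.694658 = 2941 N.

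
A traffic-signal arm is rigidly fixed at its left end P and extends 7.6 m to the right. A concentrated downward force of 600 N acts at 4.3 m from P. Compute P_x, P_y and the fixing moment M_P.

P_x = 0, P_y = 600.0 N, M_P = 2580 N·m

ΣF_x = 0: P_x = 0.
ΣF_y = 0: P_y − 600 = 0 → P_y = 600.0 N.
ΣM about P: M_P − 600·4.3 = 0 → M_P = 2580 N·m.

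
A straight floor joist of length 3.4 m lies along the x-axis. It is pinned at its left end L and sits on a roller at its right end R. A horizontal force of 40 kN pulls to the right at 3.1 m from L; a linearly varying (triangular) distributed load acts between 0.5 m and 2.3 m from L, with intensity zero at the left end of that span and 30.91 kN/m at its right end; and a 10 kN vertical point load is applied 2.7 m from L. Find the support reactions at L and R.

L_x = -40.00 kN, L_y = 15.97 kN, R_y = 21.85 kN

Resultant of the triangular load: ½ × 30.91 × 1.8 = 27.819 kN, acting at 1.7 m from L (one-third of the span from the peak).
Taking moments about L: R_y·3.4 − (½·30.91·1.8)·1.7 − 10·2.7 = 0 → R_y = 74.2923/3.4 = 21.8507 ≈ 21.85 kN.
ΣF_y = 0: L_y + 21.8507 − ½·30.91·1.8 − 10 = 0 → L_y = 15.97 kN.
ΣF_x = 0: L_x + 40 = 0 → L_x = -40.00 kN.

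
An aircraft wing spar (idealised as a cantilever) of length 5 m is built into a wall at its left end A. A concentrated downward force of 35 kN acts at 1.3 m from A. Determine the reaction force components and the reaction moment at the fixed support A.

A_x = 0, A_y = 35.00 kN, M_A = 45.50 kN·m

ΣF_x = 0: A_x = 0.
ΣF_y = 0: A_y − 35 = 0 → A_y = 35.00 kN.
ΣM about A: M_A − 35·1.3 = 0 → M_A = 45.50 kN·m.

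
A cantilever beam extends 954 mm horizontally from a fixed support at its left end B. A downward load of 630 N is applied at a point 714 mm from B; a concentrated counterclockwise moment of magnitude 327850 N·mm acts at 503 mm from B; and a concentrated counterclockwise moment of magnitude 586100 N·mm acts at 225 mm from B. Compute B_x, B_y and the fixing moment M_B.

B_x = 0, B_y = 630.0 N, M_B = -464100 N·mm

ΣF_x = 0: B_x = 0.
ΣF_y = 0: B_y − 630 = 0 → B_y = 630.0 N.
ΣM about B: M_B − 630·714 + 327850 + 586100 = 0 → M_B = -464100 N·mm.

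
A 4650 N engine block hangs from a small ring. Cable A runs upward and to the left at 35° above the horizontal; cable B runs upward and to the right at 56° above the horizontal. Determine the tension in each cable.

T_A = 2601 N, T_B = 3810 N

ΣF_x = 0: −T_A·cos35° + T_B·cos56° = 0 → T_B = 1.46488·T_A.
ΣF_y = 0: T_A·sin35° + T_B·sin56° = 4650.
Substitute: T_A·(0.573576 + 1.46488·0.829038) = 4650 → T_A = 2600.65 ≈ 2601 N.
Then T_B = 1.46488 × 2600.65 = 3810 N.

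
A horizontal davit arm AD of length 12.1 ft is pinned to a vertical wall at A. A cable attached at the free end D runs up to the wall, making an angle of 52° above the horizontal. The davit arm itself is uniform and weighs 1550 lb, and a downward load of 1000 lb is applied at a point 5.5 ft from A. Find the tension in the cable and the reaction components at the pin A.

T = 1560 lb, A_x = 960.6 lb, A_y = 1320 lb

ΣM about A: T·sin52°·12.1 − 1550·6.05 − 1000·5.5 = 0 → T = 14877.5/(12.1·0.788011) = 1560.32 ≈ 1560 lb.
ΣF_x = 0: A_x − T·cos52° = 0 → A_x = 1560.32 × 0.615661 = 960.6 lb.
ΣF_y = 0: A_y + T·sin52° − 1550 − 1000 = 0 → A_y = 2550 − 1560.32 × 0.788011 = 1320 lb.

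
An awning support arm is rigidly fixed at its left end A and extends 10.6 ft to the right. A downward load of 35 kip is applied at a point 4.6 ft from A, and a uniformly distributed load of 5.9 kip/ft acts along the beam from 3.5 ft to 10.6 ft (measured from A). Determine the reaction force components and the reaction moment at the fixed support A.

Resultant of the distributed load: 5.9 × 7.1 = 41.89 kip at 7.05 ft from A.
ΣF_x = 0: A_x = 0.
ΣF_y = 0: A_y − 35 − 5.9·7.1 = 0 → A_y = 76.89 kip.
ΣM about A: M_A − 35·4.6 − (5.9·7.1)·7.05 = 0 → M_A = 456.3 kip·ft.

A_x = 0, A_y = 76.89 kip, M_A = 456.3 kip·ft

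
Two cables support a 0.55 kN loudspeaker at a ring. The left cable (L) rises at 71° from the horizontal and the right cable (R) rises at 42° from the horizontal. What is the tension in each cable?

ΣF_x = 0: −T_L·cos71° + T_R·cos42° = 0 → T_R = 0.438095·T_L.
ΣF_y = 0: T_L·sin71° + T_R·sin42° = 0.55.
Substitute: T_L·(0.945519 + 0.438095·0.669131) = 0.55 → T_L = 0.444028 ≈ 0.4440 kN.
Then T_R = 0.438095 × 0.444028 = 0.1945 kN.

T_L = 0.4440 kN, T_R = 0.1945 kN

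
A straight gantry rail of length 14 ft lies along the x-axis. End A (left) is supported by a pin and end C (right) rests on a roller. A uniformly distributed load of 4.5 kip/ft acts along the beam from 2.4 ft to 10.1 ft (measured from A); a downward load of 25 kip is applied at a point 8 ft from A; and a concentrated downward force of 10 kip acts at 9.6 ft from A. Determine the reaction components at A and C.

Resultant of the distributed load: 4.5 × 7.7 = 34.65 kip at 6.25 ft from A.
Moments about A: C_y·14 − (4.5·7.7)·6.25 − 25·8 − 10·9.6 = 0 → C_y = 512.5625/14 = 36.6116 ≈ 36.61 kip.
ΣF_y = 0: A_y + 36.6116 − 4.5·7.7 − 25 − 10 = 0 → A_y = 33.04 kip.
ΣF_x = 0: no horizontal applied forces, so A_x = 0.

A_x = 0, A_y = 33.04 kip, C_y = 36.61 kip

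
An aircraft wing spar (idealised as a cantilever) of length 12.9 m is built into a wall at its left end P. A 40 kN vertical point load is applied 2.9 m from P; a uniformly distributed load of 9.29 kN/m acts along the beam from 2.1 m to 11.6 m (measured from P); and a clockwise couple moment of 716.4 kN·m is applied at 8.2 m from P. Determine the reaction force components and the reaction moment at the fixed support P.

P_x = 0, P_y = 128.3 kN, M_P = 1437 kN·m

Resultant of the distributed load: 9.29 × 9.5 = 88.255 kN at 6.85 m from P.
ΣF_x = 0: P_x = 0.
ΣF_y = 0: P_y − 40 − 9.29·9.5 = 0 → P_y = 128.3 kN.
ΣM about P: M_P − 40·2.9 − (9.29·9.5)·6.85 − 716.4 = 0 → M_P = 1437 kN·m.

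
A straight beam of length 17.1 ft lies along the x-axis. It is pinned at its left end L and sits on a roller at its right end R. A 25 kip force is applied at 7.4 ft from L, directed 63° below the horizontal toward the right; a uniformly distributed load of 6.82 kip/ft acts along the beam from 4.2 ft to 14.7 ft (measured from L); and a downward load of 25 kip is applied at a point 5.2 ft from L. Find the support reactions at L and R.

L_x = -11.35 kip, L_y = 62.07 kip, R_y = 56.82 kip

Resultant of the distributed load: 6.82 × 10.5 = 71.61 kip at 9.45 ft from L.
ΣM about L: R_y·17.1 − 25·sin63°·7.4 − (6.82·10.5)·9.45 − 25·5.2 = 0 → R_y = 971.551/17.1 = 56.8158 ≈ 56.82 kip.
ΣF_y = 0: L_y + 56.8158 − 25·sin63° − 6.82·10.5 − 25 = 0 → L_y = 62.07 kip.
ΣF_x = 0: L_x + 25·cos63° = 0 → L_x = -11.35 kip.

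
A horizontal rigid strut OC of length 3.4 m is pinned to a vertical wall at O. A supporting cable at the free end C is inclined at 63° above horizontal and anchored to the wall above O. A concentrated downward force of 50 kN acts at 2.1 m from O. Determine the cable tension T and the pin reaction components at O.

ΣM about O: T·sin63°·3.4 − 50·2.1 = 0 → T = 105/(3.4·0.891007) = 34.6601 ≈ 34.66 kN.
ΣF_x = 0: O_x − T·cos63° = 0 → O_x = 34.6601 × 0.45399 = 15.74 kN.
ΣF_y = 0: O_y + T·sin63° − 50 = 0 → O_y = 50 − 34.6601 × 0.891007 = 19.12 kN.

T = 34.66 kN, O_x = 15.74 kN, O_y = 19.12 kN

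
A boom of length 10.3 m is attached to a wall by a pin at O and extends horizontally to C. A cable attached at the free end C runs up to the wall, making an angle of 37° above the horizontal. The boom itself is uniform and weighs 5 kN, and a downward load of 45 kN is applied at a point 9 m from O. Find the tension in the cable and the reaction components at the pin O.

T = 69.49 kN, O_x = 55.50 kN, O_y = 8.180 kN

ΣM about O: T·sin37°·10.3 − 5·5.15 − 45·9 = 0 → T = 430.75/(10.3·0.601815) = 69.4904 ≈ 69.49 kN.
ΣF_x = 0: O_x − T·cos37° = 0 → O_x = 69.4904 × 0.798636 = 55.50 kN.
ΣF_y = 0: O_y + T·sin37° − 5 − 45 = 0 → O_y = 50 − 69.4904 × 0.601815 = 8.180 kN.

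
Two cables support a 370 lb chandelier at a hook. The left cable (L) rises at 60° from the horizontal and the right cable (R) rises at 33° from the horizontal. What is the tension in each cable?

ΣF_x = 0: −T_L·cos60° + T_R·cos33° = 0 → T_R = 0.596182·T_L.
ΣF_y = 0: T_L·sin60° + T_R·sin33° = 370.
Substitute: T_L·(0.866025 + 0.596182·0.544639) = 370 → T_L = 310.734 ≈ 310.7 lb.
Then T_R = 0.596182 × 310.734 = 185.3 lb.

T_L = 310.7 lb, T_R = 185.3 lb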